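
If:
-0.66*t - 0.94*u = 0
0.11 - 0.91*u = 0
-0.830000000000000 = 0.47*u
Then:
No Solution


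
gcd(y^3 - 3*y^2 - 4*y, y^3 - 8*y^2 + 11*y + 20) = y^2 - 3*y - 4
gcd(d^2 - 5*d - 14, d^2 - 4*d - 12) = d + 2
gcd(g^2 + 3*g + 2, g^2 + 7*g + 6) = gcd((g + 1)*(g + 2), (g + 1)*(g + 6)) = g + 1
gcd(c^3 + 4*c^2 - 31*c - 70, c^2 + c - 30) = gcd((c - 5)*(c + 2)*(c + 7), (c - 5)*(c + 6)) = c - 5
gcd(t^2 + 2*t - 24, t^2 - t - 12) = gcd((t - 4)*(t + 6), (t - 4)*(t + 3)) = t - 4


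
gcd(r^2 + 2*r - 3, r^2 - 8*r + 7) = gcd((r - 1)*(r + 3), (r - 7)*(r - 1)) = r - 1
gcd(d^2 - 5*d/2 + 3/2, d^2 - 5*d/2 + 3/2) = d^2 - 5*d/2 + 3/2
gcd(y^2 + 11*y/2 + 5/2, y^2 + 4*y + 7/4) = y + 1/2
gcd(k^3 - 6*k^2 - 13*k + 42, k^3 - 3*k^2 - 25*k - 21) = k^2 - 4*k - 21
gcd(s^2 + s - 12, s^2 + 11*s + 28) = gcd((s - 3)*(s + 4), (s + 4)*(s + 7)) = s + 4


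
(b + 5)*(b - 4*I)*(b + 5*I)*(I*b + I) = I*b^4 - b^3 + 6*I*b^3 - 6*b^2 + 25*I*b^2 - 5*b + 120*I*b + 100*I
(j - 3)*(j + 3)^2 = j^3 + 3*j^2 - 9*j - 27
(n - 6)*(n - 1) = n^2 - 7*n + 6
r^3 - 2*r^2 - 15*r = r*(r - 5)*(r + 3)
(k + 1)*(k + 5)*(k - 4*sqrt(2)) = k^3 - 4*sqrt(2)*k^2 + 6*k^2 - 24*sqrt(2)*k + 5*k - 20*sqrt(2)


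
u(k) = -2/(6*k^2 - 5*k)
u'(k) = -2*(5 - 12*k)/(6*k^2 - 5*k)^2 = 2*(12*k - 5)/(k^2*(6*k - 5)^2)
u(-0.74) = -0.29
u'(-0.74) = -0.57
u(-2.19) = -0.05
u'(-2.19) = -0.04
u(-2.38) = -0.04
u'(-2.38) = -0.03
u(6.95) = -0.01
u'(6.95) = 0.00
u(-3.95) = -0.02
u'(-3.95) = -0.01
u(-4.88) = -0.01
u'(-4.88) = -0.00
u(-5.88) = -0.01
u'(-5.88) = -0.00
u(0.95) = -3.01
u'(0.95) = 28.94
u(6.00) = -0.01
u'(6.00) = 0.00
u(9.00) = 0.00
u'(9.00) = 0.00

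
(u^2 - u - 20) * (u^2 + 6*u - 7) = u^4 + 5*u^3 - 33*u^2 - 113*u + 140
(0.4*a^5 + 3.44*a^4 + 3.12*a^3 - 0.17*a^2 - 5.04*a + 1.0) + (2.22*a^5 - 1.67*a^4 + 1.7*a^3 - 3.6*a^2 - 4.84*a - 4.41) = 2.62*a^5 + 1.77*a^4 + 4.82*a^3 - 3.77*a^2 - 9.88*a - 3.41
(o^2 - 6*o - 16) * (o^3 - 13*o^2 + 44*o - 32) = o^5 - 19*o^4 + 106*o^3 - 88*o^2 - 512*o + 512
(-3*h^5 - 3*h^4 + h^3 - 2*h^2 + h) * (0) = 0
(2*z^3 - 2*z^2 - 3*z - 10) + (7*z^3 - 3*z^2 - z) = 9*z^3 - 5*z^2 - 4*z - 10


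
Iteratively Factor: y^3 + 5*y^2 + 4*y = (y)*(y^2 + 5*y + 4) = y*(y + 1)*(y + 4)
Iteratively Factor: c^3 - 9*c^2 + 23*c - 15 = (c - 1)*(c^2 - 8*c + 15) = (c - 5)*(c - 1)*(c - 3)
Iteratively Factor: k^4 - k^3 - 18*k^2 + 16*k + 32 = (k + 4)*(k^3 - 5*k^2 + 2*k + 8) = (k + 1)*(k + 4)*(k^2 - 6*k + 8) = (k - 4)*(k + 1)*(k + 4)*(k - 2)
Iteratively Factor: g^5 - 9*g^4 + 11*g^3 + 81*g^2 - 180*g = (g - 4)*(g^4 - 5*g^3 - 9*g^2 + 45*g) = g*(g - 4)*(g^3 - 5*g^2 - 9*g + 45) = g*(g - 4)*(g - 3)*(g^2 - 2*g - 15) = g*(g - 5)*(g - 4)*(g - 3)*(g + 3)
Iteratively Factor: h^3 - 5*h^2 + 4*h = (h)*(h^2 - 5*h + 4) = h*(h - 1)*(h - 4)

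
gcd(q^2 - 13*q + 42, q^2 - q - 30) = q - 6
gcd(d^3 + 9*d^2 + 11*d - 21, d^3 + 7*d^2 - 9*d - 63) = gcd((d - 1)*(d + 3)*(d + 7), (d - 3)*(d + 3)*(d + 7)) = d^2 + 10*d + 21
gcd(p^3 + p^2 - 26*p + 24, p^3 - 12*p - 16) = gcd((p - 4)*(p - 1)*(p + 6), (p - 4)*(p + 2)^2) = p - 4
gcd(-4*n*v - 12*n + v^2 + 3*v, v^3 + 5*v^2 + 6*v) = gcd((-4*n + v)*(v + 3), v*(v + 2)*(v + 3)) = v + 3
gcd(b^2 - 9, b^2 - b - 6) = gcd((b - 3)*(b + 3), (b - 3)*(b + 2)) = b - 3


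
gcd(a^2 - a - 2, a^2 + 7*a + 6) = a + 1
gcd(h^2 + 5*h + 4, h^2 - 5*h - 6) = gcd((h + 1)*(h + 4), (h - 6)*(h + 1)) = h + 1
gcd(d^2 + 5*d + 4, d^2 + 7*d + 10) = 1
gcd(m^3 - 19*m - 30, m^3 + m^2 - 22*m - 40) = m^2 - 3*m - 10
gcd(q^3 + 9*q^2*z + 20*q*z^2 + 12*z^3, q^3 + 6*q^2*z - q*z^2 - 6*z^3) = q^2 + 7*q*z + 6*z^2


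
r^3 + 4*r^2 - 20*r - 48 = (r - 4)*(r + 2)*(r + 6)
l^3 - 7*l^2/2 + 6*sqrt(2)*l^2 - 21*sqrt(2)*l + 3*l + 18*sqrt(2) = (l - 2)*(l - 3/2)*(l + 6*sqrt(2))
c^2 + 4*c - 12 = (c - 2)*(c + 6)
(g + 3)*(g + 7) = g^2 + 10*g + 21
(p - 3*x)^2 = p^2 - 6*p*x + 9*x^2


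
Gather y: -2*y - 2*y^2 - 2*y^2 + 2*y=-4*y^2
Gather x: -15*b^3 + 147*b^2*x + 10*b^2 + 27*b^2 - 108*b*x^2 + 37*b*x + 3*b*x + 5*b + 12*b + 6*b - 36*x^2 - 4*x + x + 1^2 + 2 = -15*b^3 + 37*b^2 + 23*b + x^2*(-108*b - 36) + x*(147*b^2 + 40*b - 3) + 3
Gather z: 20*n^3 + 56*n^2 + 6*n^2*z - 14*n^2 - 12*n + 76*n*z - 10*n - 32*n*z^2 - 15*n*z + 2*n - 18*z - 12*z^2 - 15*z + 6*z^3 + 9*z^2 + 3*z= 20*n^3 + 42*n^2 - 20*n + 6*z^3 + z^2*(-32*n - 3) + z*(6*n^2 + 61*n - 30)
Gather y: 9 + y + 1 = y + 10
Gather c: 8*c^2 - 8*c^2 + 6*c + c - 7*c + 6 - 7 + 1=0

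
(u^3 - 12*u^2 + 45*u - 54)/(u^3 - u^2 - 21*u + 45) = (u - 6)/(u + 5)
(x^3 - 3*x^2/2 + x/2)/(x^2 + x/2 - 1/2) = x*(x - 1)/(x + 1)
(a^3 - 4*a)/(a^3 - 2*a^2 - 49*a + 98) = a*(a + 2)/(a^2 - 49)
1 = 1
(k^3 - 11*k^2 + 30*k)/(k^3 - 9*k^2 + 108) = k*(k - 5)/(k^2 - 3*k - 18)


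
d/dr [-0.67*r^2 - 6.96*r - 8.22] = -1.34*r - 6.96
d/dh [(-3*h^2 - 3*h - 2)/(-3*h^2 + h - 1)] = (-12*h^2 - 6*h + 5)/(9*h^4 - 6*h^3 + 7*h^2 - 2*h + 1)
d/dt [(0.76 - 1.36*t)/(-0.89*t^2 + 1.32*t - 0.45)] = (-1.2104*t^2 + 1.3528*t - 0.3912)/(0.7921*t^4 - 2.3496*t^3 + 2.5434*t^2 - 1.188*t + 0.2025)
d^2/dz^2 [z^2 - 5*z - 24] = 2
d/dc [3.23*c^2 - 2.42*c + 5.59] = 6.46*c - 2.42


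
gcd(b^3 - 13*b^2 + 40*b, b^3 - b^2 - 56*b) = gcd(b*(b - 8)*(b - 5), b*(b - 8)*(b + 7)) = b^2 - 8*b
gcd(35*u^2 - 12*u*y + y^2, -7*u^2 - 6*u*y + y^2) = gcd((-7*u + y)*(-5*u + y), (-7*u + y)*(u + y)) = -7*u + y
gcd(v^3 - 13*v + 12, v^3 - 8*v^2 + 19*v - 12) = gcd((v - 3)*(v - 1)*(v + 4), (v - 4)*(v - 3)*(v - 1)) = v^2 - 4*v + 3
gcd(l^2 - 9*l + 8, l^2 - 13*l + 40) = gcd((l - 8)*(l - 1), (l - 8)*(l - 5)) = l - 8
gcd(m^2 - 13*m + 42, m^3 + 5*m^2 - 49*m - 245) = m - 7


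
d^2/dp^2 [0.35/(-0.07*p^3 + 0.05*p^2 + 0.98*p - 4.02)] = ((0.147*p - 0.035)*(0.07*p^3 - 0.05*p^2 - 0.98*p + 4.02) - 0.35*(-0.42*p^2 + 0.2*p + 1.96)*(-0.21*p^2 + 0.1*p + 0.98))/(0.07*p^3 - 0.05*p^2 - 0.98*p + 4.02)^3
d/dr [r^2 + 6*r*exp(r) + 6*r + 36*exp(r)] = 6*r*exp(r) + 2*r + 42*exp(r) + 6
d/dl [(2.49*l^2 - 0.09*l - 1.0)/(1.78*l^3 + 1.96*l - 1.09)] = ((4.98*l - 0.09)*(1.78*l^3 + 1.96*l - 1.09) + (5.34*l^2 + 1.96)*(-2.49*l^2 + 0.09*l + 1.0))/(1.78*l^3 + 1.96*l - 1.09)^2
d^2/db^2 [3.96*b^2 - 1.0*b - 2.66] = 7.92000000000000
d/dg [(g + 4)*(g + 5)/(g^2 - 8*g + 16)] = (-17*g - 76)/(g^3 - 12*g^2 + 48*g - 64)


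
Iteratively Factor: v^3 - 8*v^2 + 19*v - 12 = (v - 1)*(v^2 - 7*v + 12) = (v - 4)*(v - 1)*(v - 3)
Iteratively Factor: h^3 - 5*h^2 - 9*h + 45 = (h - 3)*(h^2 - 2*h - 15) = (h - 5)*(h - 3)*(h + 3)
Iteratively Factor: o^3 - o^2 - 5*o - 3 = (o + 1)*(o^2 - 2*o - 3) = (o - 3)*(o + 1)*(o + 1)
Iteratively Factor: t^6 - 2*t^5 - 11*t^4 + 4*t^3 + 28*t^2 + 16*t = (t)*(t^5 - 2*t^4 - 11*t^3 + 4*t^2 + 28*t + 16) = t*(t + 1)*(t^4 - 3*t^3 - 8*t^2 + 12*t + 16) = t*(t - 4)*(t + 1)*(t^3 + t^2 - 4*t - 4) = t*(t - 4)*(t - 2)*(t + 1)*(t^2 + 3*t + 2) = t*(t - 4)*(t - 2)*(t + 1)*(t + 2)*(t + 1)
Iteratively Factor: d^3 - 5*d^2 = (d)*(d^2 - 5*d) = d^2*(d - 5)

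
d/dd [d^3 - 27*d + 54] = 3*d^2 - 27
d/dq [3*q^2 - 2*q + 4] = 6*q - 2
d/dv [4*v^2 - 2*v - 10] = 8*v - 2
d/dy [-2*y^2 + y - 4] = 1 - 4*y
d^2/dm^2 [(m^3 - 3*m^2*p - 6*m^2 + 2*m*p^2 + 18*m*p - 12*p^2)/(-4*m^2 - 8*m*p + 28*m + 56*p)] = (3*(-m + p + 2)*(m^2 + 2*m*p - 7*m - 14*p)^2 - (2*m + 2*p - 7)^2*(m^3 - 3*m^2*p - 6*m^2 + 2*m*p^2 + 18*m*p - 12*p^2) + (m^2 + 2*m*p - 7*m - 14*p)*(m^3 - 3*m^2*p - 6*m^2 + 2*m*p^2 + 18*m*p - 12*p^2 + (2*m + 2*p - 7)*(3*m^2 - 6*m*p - 12*m + 2*p^2 + 18*p)))/(2*(m^2 + 2*m*p - 7*m - 14*p)^3)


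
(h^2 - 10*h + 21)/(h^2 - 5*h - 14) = (h - 3)/(h + 2)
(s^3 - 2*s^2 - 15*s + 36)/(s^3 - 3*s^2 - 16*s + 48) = (s - 3)/(s - 4)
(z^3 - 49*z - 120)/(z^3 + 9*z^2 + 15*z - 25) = (z^2 - 5*z - 24)/(z^2 + 4*z - 5)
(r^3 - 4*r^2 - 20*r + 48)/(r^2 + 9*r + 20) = (r^2 - 8*r + 12)/(r + 5)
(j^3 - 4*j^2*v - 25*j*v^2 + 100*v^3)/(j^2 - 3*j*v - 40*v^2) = (-j^2 + 9*j*v - 20*v^2)/(-j + 8*v)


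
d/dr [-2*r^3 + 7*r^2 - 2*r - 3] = -6*r^2 + 14*r - 2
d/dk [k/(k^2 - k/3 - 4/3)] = 3*(3*k^2 - k*(6*k - 1) - k - 4)/(-3*k^2 + k + 4)^2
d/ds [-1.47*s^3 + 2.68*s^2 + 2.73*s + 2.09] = -4.41*s^2 + 5.36*s + 2.73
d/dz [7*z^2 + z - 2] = 14*z + 1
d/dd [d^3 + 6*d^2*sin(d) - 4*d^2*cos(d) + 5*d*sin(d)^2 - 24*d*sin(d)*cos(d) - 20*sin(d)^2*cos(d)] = 4*d^2*sin(d) + 6*d^2*cos(d) + 3*d^2 + 12*d*sin(d) + 5*d*sin(2*d) - 8*d*cos(d) - 24*d*cos(2*d) + 5*sin(d) - 12*sin(2*d) - 15*sin(3*d) - 5*cos(2*d)/2 + 5/2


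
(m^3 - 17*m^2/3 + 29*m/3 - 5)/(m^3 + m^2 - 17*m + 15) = (m - 5/3)/(m + 5)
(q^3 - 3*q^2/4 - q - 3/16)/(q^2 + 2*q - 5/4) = (16*q^3 - 12*q^2 - 16*q - 3)/(4*(4*q^2 + 8*q - 5))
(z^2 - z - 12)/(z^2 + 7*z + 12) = (z - 4)/(z + 4)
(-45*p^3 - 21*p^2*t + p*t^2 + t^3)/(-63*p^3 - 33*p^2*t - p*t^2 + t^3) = (5*p - t)/(7*p - t)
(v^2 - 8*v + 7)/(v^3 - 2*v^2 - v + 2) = (v - 7)/(v^2 - v - 2)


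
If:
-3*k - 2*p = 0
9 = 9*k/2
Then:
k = 2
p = -3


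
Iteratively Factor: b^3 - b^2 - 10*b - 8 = (b + 1)*(b^2 - 2*b - 8) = (b + 1)*(b + 2)*(b - 4)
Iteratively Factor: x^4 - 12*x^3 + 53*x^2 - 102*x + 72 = (x - 2)*(x^3 - 10*x^2 + 33*x - 36) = (x - 3)*(x - 2)*(x^2 - 7*x + 12) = (x - 3)^2*(x - 2)*(x - 4)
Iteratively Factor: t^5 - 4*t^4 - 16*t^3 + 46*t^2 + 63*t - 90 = (t + 3)*(t^4 - 7*t^3 + 5*t^2 + 31*t - 30) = (t - 3)*(t + 3)*(t^3 - 4*t^2 - 7*t + 10) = (t - 3)*(t - 1)*(t + 3)*(t^2 - 3*t - 10) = (t - 5)*(t - 3)*(t - 1)*(t + 3)*(t + 2)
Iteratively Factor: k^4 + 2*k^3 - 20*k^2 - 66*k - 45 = (k + 3)*(k^3 - k^2 - 17*k - 15) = (k + 3)^2*(k^2 - 4*k - 5) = (k - 5)*(k + 3)^2*(k + 1)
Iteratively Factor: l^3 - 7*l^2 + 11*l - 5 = (l - 1)*(l^2 - 6*l + 5) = (l - 1)^2*(l - 5)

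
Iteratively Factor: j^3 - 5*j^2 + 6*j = (j - 3)*(j^2 - 2*j) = j*(j - 3)*(j - 2)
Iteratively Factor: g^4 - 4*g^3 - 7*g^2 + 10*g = (g + 2)*(g^3 - 6*g^2 + 5*g) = (g - 1)*(g + 2)*(g^2 - 5*g) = (g - 5)*(g - 1)*(g + 2)*(g)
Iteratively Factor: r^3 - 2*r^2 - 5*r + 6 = (r - 3)*(r^2 + r - 2) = (r - 3)*(r + 2)*(r - 1)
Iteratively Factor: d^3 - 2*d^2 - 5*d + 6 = (d + 2)*(d^2 - 4*d + 3) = (d - 1)*(d + 2)*(d - 3)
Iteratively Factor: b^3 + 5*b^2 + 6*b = (b + 2)*(b^2 + 3*b) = b*(b + 2)*(b + 3)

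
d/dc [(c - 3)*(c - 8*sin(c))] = c + (3 - c)*(8*cos(c) - 1) - 8*sin(c)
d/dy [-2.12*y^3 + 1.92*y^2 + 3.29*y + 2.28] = -6.36*y^2 + 3.84*y + 3.29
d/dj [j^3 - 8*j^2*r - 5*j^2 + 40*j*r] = 3*j^2 - 16*j*r - 10*j + 40*r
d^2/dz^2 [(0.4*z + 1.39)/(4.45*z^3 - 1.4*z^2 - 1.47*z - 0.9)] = (47.526*z^5 + 315.3537*z^4 - 131.754*z^3 - 18.98571*z^2 + 47.54142*z + 1.446102)/(88.121125*z^9 - 83.1705*z^8 - 61.163025*z^7 - 1.26215000000002*z^6 + 53.846415*z^5 + 20.95632*z^4 - 3.476223*z^3 - 9.23643*z^2 - 3.5721*z - 0.729)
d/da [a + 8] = 1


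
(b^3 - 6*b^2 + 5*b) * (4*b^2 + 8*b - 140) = 4*b^5 - 16*b^4 - 168*b^3 + 880*b^2 - 700*b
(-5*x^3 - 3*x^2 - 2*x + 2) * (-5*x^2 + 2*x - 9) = 25*x^5 + 5*x^4 + 49*x^3 + 13*x^2 + 22*x - 18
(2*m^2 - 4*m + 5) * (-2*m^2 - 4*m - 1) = -4*m^4 + 4*m^2 - 16*m - 5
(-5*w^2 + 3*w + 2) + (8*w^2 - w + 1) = 3*w^2 + 2*w + 3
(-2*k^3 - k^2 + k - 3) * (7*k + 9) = -14*k^4 - 25*k^3 - 2*k^2 - 12*k - 27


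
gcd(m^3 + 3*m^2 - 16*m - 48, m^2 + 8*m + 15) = m + 3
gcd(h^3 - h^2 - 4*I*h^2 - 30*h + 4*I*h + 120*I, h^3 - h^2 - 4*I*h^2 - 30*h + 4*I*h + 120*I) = h^3 + h^2*(-1 - 4*I) + h*(-30 + 4*I) + 120*I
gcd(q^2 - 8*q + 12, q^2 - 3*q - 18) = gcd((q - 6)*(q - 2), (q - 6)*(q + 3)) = q - 6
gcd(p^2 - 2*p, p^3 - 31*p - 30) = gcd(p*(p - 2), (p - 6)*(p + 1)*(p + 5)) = 1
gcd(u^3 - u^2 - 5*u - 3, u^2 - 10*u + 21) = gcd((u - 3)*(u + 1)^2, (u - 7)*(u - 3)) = u - 3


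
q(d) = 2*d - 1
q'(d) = 2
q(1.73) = 2.46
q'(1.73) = 2.00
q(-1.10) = -3.20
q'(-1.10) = 2.00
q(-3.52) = -8.04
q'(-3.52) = 2.00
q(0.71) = 0.42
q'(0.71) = 2.00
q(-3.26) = -7.52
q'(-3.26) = 2.00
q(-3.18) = -7.36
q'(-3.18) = 2.00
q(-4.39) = -9.78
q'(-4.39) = 2.00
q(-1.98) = -4.96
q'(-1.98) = 2.00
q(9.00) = 17.00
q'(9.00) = 2.00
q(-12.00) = -25.00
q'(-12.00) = 2.00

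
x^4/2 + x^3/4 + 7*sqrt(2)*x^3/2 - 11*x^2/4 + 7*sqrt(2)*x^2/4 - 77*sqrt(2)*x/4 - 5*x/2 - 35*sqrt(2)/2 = (x/2 + 1)*(x - 5/2)*(x + 1)*(x + 7*sqrt(2))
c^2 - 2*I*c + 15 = (c - 5*I)*(c + 3*I)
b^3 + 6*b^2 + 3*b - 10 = (b - 1)*(b + 2)*(b + 5)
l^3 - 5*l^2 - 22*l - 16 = (l - 8)*(l + 1)*(l + 2)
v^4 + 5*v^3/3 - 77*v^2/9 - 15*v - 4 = (v - 3)*(v + 1/3)*(v + 4/3)*(v + 3)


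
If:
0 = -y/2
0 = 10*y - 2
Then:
No Solution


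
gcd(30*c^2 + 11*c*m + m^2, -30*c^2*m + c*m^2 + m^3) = 6*c + m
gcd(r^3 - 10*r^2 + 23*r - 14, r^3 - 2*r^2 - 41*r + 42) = r^2 - 8*r + 7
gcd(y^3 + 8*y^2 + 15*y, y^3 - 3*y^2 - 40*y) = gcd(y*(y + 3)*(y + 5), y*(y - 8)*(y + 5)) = y^2 + 5*y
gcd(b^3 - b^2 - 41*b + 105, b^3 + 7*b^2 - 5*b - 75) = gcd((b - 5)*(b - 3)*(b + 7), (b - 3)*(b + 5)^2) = b - 3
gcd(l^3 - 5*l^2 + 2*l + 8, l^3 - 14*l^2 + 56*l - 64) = l^2 - 6*l + 8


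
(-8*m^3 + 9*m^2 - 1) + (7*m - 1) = -8*m^3 + 9*m^2 + 7*m - 2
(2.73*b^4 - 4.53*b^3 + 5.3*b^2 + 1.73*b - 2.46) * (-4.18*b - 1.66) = -11.4114*b^5 + 14.4036*b^4 - 14.6342*b^3 - 16.0294*b^2 + 7.411*b + 4.0836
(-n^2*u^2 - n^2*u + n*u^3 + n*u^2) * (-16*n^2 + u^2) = 16*n^4*u^2 + 16*n^4*u - 16*n^3*u^3 - 16*n^3*u^2 - n^2*u^4 - n^2*u^3 + n*u^5 + n*u^4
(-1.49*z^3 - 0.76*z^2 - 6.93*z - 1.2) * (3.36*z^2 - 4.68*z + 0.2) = -5.0064*z^5 + 4.4196*z^4 - 20.026*z^3 + 28.2484*z^2 + 4.23*z - 0.24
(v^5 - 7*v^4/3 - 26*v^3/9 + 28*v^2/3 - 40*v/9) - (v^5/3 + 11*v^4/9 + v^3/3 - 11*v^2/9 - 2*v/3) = 2*v^5/3 - 32*v^4/9 - 29*v^3/9 + 95*v^2/9 - 34*v/9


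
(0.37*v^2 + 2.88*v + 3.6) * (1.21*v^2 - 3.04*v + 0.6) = 0.4477*v^4 + 2.36*v^3 - 4.1772*v^2 - 9.216*v + 2.16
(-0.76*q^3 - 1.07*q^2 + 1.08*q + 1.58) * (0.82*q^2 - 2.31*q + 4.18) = -0.6232*q^5 + 0.8782*q^4 + 0.180500000000001*q^3 - 5.6718*q^2 + 0.8646*q + 6.6044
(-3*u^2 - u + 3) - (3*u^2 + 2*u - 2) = -6*u^2 - 3*u + 5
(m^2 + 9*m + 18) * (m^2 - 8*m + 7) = m^4 + m^3 - 47*m^2 - 81*m + 126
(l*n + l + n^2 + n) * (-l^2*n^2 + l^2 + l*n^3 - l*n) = -l^3*n^3 - l^3*n^2 + l^3*n + l^3 + l*n^5 + l*n^4 - l*n^3 - l*n^2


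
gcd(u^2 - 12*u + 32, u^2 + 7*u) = 1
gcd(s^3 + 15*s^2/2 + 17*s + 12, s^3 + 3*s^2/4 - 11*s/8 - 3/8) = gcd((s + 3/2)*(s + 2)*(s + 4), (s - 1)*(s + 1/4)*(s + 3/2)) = s + 3/2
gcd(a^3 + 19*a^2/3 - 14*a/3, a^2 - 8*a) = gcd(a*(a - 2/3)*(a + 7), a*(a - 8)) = a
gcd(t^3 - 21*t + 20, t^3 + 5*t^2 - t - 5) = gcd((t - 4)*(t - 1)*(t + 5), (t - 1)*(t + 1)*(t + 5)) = t^2 + 4*t - 5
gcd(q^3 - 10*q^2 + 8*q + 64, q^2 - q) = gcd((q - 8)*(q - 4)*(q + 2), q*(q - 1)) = 1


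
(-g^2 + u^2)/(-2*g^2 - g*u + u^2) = (-g + u)/(-2*g + u)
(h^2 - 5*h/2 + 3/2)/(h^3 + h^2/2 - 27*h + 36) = (h - 1)/(h^2 + 2*h - 24)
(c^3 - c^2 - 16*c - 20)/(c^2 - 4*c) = (c^3 - c^2 - 16*c - 20)/(c*(c - 4))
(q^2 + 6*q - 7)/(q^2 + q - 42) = (q - 1)/(q - 6)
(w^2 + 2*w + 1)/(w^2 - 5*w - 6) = (w + 1)/(w - 6)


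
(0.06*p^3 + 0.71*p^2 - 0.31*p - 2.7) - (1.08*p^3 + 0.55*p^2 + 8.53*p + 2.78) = -1.02*p^3 + 0.16*p^2 - 8.84*p - 5.48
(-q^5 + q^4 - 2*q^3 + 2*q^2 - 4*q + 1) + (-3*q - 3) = -q^5 + q^4 - 2*q^3 + 2*q^2 - 7*q - 2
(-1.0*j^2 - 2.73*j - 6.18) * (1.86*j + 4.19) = -1.86*j^3 - 9.2678*j^2 - 22.9335*j - 25.8942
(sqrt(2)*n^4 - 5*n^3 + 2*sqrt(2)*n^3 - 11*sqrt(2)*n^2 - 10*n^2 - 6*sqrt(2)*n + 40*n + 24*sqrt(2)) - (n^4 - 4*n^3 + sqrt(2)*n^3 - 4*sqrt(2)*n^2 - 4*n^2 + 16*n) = -n^4 + sqrt(2)*n^4 - n^3 + sqrt(2)*n^3 - 7*sqrt(2)*n^2 - 6*n^2 - 6*sqrt(2)*n + 24*n + 24*sqrt(2)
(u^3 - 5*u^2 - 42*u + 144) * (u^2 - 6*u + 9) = u^5 - 11*u^4 - 3*u^3 + 351*u^2 - 1242*u + 1296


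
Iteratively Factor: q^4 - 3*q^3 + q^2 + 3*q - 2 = (q + 1)*(q^3 - 4*q^2 + 5*q - 2) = (q - 2)*(q + 1)*(q^2 - 2*q + 1) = (q - 2)*(q - 1)*(q + 1)*(q - 1)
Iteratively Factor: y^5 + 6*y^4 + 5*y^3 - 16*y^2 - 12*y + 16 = (y - 1)*(y^4 + 7*y^3 + 12*y^2 - 4*y - 16) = (y - 1)*(y + 2)*(y^3 + 5*y^2 + 2*y - 8) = (y - 1)*(y + 2)^2*(y^2 + 3*y - 4) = (y - 1)*(y + 2)^2*(y + 4)*(y - 1)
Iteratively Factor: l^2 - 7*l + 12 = (l - 4)*(l - 3)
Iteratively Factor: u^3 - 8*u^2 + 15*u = (u)*(u^2 - 8*u + 15) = u*(u - 5)*(u - 3)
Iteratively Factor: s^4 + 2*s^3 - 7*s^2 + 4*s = (s + 4)*(s^3 - 2*s^2 + s) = s*(s + 4)*(s^2 - 2*s + 1) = s*(s - 1)*(s + 4)*(s - 1)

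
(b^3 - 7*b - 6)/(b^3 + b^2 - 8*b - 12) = (b + 1)/(b + 2)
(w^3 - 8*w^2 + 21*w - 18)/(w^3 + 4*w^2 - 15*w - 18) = (w^2 - 5*w + 6)/(w^2 + 7*w + 6)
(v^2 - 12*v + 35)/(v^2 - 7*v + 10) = (v - 7)/(v - 2)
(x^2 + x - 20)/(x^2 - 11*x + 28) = (x + 5)/(x - 7)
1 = 1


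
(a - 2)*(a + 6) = a^2 + 4*a - 12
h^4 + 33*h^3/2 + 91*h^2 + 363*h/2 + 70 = (h + 1/2)*(h + 4)*(h + 5)*(h + 7)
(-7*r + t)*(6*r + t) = -42*r^2 - r*t + t^2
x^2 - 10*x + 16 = (x - 8)*(x - 2)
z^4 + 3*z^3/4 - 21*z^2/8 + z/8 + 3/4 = (z - 1)*(z - 3/4)*(z + 1/2)*(z + 2)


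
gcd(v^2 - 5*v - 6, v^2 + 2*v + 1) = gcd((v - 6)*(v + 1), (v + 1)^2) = v + 1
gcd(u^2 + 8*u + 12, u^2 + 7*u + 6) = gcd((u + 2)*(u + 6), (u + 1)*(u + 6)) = u + 6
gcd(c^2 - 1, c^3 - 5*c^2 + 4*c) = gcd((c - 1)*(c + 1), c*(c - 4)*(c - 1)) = c - 1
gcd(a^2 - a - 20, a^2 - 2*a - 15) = a - 5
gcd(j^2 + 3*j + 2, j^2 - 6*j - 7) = j + 1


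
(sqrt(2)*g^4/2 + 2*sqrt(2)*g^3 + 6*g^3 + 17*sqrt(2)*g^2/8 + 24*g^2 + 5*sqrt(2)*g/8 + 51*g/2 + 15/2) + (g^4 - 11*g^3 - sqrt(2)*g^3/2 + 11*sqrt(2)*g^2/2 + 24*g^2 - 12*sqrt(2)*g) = sqrt(2)*g^4/2 + g^4 - 5*g^3 + 3*sqrt(2)*g^3/2 + 61*sqrt(2)*g^2/8 + 48*g^2 - 91*sqrt(2)*g/8 + 51*g/2 + 15/2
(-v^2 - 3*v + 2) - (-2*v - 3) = -v^2 - v + 5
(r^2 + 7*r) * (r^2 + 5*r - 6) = r^4 + 12*r^3 + 29*r^2 - 42*r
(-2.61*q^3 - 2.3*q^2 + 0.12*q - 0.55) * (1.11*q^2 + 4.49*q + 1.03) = -2.8971*q^5 - 14.2719*q^4 - 12.8821*q^3 - 2.4407*q^2 - 2.3459*q - 0.5665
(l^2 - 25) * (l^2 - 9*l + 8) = l^4 - 9*l^3 - 17*l^2 + 225*l - 200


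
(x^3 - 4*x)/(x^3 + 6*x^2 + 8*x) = (x - 2)/(x + 4)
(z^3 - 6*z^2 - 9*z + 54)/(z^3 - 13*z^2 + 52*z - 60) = (z^2 - 9)/(z^2 - 7*z + 10)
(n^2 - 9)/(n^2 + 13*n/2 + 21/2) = 2*(n - 3)/(2*n + 7)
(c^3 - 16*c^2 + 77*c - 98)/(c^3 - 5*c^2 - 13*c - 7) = (c^2 - 9*c + 14)/(c^2 + 2*c + 1)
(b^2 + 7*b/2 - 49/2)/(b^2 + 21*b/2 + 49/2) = (2*b - 7)/(2*b + 7)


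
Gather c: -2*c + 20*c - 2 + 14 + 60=18*c + 72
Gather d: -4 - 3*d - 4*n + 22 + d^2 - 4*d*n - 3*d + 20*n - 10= d^2 + d*(-4*n - 6) + 16*n + 8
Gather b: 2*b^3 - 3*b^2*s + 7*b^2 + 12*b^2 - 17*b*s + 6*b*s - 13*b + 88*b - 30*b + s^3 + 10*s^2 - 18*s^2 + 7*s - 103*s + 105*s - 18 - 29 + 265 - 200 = 2*b^3 + b^2*(19 - 3*s) + b*(45 - 11*s) + s^3 - 8*s^2 + 9*s + 18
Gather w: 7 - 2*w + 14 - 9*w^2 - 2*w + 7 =-9*w^2 - 4*w + 28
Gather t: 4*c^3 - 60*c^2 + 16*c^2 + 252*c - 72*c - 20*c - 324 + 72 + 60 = 4*c^3 - 44*c^2 + 160*c - 192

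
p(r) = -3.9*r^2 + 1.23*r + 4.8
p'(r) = 1.23 - 7.8*r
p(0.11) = 4.89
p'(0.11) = 0.37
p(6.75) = -164.59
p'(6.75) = -51.42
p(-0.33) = 3.97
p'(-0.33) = 3.80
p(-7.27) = -210.27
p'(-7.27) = 57.94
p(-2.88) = -31.09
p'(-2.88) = 23.69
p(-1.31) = -3.50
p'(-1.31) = 11.45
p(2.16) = -10.74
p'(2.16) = -15.62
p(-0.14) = 4.55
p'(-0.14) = 2.32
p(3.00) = -26.61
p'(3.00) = -22.17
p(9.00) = -300.03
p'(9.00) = -68.97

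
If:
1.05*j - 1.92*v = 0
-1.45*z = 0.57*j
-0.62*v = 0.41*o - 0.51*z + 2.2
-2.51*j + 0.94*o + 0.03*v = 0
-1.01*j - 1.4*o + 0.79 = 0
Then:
No Solution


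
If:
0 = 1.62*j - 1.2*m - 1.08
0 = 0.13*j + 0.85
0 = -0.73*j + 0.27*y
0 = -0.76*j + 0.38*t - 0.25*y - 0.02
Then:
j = -6.54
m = -9.73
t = -24.65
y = -17.68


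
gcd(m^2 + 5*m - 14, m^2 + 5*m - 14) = m^2 + 5*m - 14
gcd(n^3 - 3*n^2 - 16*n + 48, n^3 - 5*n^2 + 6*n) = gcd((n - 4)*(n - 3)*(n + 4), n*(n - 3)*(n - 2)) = n - 3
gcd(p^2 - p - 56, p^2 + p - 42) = p + 7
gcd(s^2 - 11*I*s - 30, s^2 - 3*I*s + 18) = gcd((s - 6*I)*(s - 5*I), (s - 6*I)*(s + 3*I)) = s - 6*I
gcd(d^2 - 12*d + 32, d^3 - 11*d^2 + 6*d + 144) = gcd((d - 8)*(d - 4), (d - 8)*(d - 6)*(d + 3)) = d - 8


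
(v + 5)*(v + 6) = v^2 + 11*v + 30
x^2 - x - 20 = (x - 5)*(x + 4)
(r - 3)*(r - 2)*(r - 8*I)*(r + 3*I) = r^4 - 5*r^3 - 5*I*r^3 + 30*r^2 + 25*I*r^2 - 120*r - 30*I*r + 144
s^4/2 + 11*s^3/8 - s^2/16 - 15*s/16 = s*(s/2 + 1/2)*(s - 3/4)*(s + 5/2)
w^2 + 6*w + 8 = (w + 2)*(w + 4)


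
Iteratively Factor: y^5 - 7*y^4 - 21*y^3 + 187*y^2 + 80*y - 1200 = (y - 5)*(y^4 - 2*y^3 - 31*y^2 + 32*y + 240) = (y - 5)^2*(y^3 + 3*y^2 - 16*y - 48) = (y - 5)^2*(y - 4)*(y^2 + 7*y + 12) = (y - 5)^2*(y - 4)*(y + 4)*(y + 3)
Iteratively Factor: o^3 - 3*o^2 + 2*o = (o - 2)*(o^2 - o) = o*(o - 2)*(o - 1)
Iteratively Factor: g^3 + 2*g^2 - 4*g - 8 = (g + 2)*(g^2 - 4) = (g - 2)*(g + 2)*(g + 2)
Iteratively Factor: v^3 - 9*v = (v - 3)*(v^2 + 3*v) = (v - 3)*(v + 3)*(v)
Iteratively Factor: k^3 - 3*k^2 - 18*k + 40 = (k - 2)*(k^2 - k - 20) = (k - 5)*(k - 2)*(k + 4)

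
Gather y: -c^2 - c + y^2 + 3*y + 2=-c^2 - c + y^2 + 3*y + 2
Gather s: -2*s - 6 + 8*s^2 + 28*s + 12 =8*s^2 + 26*s + 6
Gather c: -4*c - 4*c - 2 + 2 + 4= 4 - 8*c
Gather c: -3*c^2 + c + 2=-3*c^2 + c + 2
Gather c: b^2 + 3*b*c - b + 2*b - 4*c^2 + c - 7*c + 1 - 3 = b^2 + b - 4*c^2 + c*(3*b - 6) - 2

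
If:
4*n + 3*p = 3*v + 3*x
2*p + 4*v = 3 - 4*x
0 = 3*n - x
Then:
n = x/3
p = 1/2 - 8*x/27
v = 1/2 - 23*x/27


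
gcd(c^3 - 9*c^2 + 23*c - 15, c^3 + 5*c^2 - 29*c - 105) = c - 5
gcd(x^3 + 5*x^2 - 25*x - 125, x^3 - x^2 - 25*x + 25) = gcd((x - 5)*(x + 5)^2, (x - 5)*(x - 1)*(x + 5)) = x^2 - 25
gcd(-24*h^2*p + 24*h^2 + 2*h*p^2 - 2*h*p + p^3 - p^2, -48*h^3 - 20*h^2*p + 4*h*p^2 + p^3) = -24*h^2 + 2*h*p + p^2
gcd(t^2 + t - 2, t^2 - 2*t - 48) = 1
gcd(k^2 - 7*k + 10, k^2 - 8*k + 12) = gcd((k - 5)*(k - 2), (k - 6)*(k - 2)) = k - 2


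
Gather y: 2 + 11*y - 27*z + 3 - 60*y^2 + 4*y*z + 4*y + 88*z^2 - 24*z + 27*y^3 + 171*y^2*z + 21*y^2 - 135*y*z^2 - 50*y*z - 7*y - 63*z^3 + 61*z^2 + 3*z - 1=27*y^3 + y^2*(171*z - 39) + y*(-135*z^2 - 46*z + 8) - 63*z^3 + 149*z^2 - 48*z + 4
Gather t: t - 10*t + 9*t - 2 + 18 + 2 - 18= 0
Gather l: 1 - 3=-2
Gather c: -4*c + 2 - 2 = -4*c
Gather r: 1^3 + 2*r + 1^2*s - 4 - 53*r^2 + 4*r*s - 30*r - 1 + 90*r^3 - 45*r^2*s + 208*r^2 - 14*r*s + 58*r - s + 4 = 90*r^3 + r^2*(155 - 45*s) + r*(30 - 10*s)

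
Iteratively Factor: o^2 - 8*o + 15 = (o - 5)*(o - 3)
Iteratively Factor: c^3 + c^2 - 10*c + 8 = (c + 4)*(c^2 - 3*c + 2) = (c - 2)*(c + 4)*(c - 1)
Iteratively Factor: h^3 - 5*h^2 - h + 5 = (h + 1)*(h^2 - 6*h + 5) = (h - 5)*(h + 1)*(h - 1)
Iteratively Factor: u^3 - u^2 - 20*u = (u)*(u^2 - u - 20) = u*(u - 5)*(u + 4)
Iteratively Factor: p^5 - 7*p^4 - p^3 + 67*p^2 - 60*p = (p - 1)*(p^4 - 6*p^3 - 7*p^2 + 60*p) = (p - 1)*(p + 3)*(p^3 - 9*p^2 + 20*p) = (p - 4)*(p - 1)*(p + 3)*(p^2 - 5*p) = p*(p - 4)*(p - 1)*(p + 3)*(p - 5)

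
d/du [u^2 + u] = 2*u + 1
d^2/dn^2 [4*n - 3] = 0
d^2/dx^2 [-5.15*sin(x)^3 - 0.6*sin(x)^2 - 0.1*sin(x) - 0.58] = 3.9625*sin(x) - 11.5875*sin(3*x) - 1.2*cos(2*x)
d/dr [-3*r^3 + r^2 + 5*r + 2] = -9*r^2 + 2*r + 5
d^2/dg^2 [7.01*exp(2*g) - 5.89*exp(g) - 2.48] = (28.04*exp(g) - 5.89)*exp(g)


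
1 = 1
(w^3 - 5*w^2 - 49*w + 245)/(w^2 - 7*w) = w + 2 - 35/w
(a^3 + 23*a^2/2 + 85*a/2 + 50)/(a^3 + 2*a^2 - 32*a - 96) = (2*a^2 + 15*a + 25)/(2*(a^2 - 2*a - 24))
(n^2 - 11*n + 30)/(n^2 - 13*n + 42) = (n - 5)/(n - 7)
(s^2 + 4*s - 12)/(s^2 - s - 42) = (s - 2)/(s - 7)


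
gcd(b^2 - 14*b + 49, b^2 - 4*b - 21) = b - 7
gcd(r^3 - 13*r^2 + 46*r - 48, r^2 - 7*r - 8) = r - 8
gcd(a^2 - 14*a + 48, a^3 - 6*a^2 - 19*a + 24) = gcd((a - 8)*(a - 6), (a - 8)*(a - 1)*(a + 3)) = a - 8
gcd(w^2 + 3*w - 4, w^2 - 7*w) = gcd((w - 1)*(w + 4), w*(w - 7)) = 1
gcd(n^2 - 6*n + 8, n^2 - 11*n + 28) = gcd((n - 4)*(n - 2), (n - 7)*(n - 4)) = n - 4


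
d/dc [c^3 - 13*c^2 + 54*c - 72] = 3*c^2 - 26*c + 54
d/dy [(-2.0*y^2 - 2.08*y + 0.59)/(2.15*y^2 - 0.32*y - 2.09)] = (5.112*y^2 + 5.823*y + 4.536)/(4.6225*y^4 - 1.376*y^3 - 8.8846*y^2 + 1.3376*y + 4.3681)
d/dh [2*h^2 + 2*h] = 4*h + 2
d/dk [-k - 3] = -1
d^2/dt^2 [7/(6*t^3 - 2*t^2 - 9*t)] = 14*(2*t*(1 - 9*t)*(-6*t^2 + 2*t + 9) - (-18*t^2 + 4*t + 9)^2)/(t^3*(-6*t^2 + 2*t + 9)^3)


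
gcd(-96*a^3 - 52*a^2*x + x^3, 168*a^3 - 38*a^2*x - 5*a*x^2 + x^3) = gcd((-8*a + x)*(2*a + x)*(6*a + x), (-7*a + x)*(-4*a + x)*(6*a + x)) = 6*a + x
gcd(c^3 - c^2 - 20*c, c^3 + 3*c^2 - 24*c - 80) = c^2 - c - 20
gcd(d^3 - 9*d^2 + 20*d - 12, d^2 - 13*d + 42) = d - 6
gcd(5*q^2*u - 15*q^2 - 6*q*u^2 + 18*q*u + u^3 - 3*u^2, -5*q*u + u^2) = 5*q - u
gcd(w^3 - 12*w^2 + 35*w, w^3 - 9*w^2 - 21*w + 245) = w - 7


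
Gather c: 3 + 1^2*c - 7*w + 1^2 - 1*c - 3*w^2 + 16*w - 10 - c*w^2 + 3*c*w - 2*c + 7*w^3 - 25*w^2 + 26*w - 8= c*(-w^2 + 3*w - 2) + 7*w^3 - 28*w^2 + 35*w - 14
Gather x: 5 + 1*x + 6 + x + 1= 2*x + 12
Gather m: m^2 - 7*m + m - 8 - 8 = m^2 - 6*m - 16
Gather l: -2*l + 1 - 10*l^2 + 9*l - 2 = -10*l^2 + 7*l - 1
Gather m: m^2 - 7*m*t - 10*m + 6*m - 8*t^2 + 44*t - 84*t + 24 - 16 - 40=m^2 + m*(-7*t - 4) - 8*t^2 - 40*t - 32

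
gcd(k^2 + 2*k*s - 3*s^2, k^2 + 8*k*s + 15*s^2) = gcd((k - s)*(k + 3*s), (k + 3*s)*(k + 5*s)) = k + 3*s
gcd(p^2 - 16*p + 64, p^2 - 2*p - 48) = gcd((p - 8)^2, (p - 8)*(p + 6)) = p - 8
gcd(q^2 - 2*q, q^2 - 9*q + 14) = q - 2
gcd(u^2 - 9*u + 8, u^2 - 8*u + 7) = u - 1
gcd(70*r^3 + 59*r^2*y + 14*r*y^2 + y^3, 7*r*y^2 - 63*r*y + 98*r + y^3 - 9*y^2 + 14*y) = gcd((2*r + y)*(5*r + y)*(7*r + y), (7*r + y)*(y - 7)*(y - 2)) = 7*r + y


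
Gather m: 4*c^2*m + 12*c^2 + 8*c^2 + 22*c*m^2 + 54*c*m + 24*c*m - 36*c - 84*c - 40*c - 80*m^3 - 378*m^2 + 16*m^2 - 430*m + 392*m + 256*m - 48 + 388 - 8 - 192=20*c^2 - 160*c - 80*m^3 + m^2*(22*c - 362) + m*(4*c^2 + 78*c + 218) + 140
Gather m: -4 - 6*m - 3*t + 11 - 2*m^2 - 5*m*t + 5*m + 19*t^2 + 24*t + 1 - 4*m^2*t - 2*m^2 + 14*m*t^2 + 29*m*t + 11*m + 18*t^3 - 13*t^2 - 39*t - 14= m^2*(-4*t - 4) + m*(14*t^2 + 24*t + 10) + 18*t^3 + 6*t^2 - 18*t - 6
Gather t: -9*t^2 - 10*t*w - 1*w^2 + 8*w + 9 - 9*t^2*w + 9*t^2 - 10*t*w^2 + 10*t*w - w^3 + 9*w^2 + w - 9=-9*t^2*w - 10*t*w^2 - w^3 + 8*w^2 + 9*w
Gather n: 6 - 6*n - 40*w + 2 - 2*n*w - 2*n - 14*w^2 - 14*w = n*(-2*w - 8) - 14*w^2 - 54*w + 8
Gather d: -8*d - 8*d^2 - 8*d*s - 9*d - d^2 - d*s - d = -9*d^2 + d*(-9*s - 18)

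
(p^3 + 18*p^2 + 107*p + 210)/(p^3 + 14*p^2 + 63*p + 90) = (p + 7)/(p + 3)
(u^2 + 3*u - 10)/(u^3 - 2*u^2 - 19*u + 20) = (u^2 + 3*u - 10)/(u^3 - 2*u^2 - 19*u + 20)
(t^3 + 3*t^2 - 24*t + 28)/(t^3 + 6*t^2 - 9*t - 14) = (t - 2)/(t + 1)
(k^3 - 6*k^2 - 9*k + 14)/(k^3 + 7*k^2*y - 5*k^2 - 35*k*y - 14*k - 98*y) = (k - 1)/(k + 7*y)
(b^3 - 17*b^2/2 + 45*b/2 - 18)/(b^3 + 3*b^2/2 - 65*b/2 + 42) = (b - 3)/(b + 7)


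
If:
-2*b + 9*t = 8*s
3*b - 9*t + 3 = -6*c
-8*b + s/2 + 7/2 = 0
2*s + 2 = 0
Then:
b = 3/8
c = -91/48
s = -1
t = -29/36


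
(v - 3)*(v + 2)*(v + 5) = v^3 + 4*v^2 - 11*v - 30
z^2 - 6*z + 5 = (z - 5)*(z - 1)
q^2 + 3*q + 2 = (q + 1)*(q + 2)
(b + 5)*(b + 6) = b^2 + 11*b + 30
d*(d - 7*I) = d^2 - 7*I*d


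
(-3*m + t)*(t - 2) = -3*m*t + 6*m + t^2 - 2*t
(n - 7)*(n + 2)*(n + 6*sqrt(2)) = n^3 - 5*n^2 + 6*sqrt(2)*n^2 - 30*sqrt(2)*n - 14*n - 84*sqrt(2)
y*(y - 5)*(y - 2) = y^3 - 7*y^2 + 10*y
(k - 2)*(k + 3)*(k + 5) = k^3 + 6*k^2 - k - 30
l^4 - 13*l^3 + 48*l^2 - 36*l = l*(l - 6)^2*(l - 1)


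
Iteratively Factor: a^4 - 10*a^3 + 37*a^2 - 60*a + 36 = (a - 2)*(a^3 - 8*a^2 + 21*a - 18) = (a - 3)*(a - 2)*(a^2 - 5*a + 6) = (a - 3)*(a - 2)^2*(a - 3)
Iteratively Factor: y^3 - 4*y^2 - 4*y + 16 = (y + 2)*(y^2 - 6*y + 8) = (y - 2)*(y + 2)*(y - 4)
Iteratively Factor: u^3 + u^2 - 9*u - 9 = (u + 1)*(u^2 - 9) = (u - 3)*(u + 1)*(u + 3)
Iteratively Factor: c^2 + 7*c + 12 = (c + 3)*(c + 4)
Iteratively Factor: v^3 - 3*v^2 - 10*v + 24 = (v - 4)*(v^2 + v - 6) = (v - 4)*(v + 3)*(v - 2)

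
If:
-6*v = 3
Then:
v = -1/2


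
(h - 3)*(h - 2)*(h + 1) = h^3 - 4*h^2 + h + 6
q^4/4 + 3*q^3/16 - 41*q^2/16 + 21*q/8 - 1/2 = (q/4 + 1)*(q - 2)*(q - 1)*(q - 1/4)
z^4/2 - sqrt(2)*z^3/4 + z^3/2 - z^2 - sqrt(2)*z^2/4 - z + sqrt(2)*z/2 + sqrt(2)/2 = (z/2 + 1/2)*(z - sqrt(2))*(z - sqrt(2)/2)*(z + sqrt(2))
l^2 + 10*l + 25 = (l + 5)^2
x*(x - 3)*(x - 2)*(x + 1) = x^4 - 4*x^3 + x^2 + 6*x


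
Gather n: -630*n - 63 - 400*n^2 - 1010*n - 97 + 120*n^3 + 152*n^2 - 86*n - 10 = 120*n^3 - 248*n^2 - 1726*n - 170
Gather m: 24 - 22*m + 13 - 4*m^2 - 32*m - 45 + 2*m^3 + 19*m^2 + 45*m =2*m^3 + 15*m^2 - 9*m - 8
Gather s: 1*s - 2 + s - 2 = 2*s - 4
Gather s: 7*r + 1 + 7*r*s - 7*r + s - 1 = s*(7*r + 1)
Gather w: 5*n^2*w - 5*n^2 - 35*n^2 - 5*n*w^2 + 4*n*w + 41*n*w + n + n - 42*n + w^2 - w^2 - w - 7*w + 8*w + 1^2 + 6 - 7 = -40*n^2 - 5*n*w^2 - 40*n + w*(5*n^2 + 45*n)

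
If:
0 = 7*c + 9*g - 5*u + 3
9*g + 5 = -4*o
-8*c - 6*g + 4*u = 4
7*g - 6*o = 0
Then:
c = -209/246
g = -15/41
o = -35/82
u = -307/246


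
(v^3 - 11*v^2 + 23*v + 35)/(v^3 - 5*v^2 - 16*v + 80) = (v^2 - 6*v - 7)/(v^2 - 16)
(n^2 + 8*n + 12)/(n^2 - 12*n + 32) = (n^2 + 8*n + 12)/(n^2 - 12*n + 32)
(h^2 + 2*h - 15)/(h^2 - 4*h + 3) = (h + 5)/(h - 1)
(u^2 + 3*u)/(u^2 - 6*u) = (u + 3)/(u - 6)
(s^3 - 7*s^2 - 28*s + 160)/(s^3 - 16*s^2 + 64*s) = (s^2 + s - 20)/(s*(s - 8))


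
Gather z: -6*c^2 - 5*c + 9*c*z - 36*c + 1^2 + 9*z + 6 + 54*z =-6*c^2 - 41*c + z*(9*c + 63) + 7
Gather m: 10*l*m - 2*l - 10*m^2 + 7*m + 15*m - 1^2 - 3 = -2*l - 10*m^2 + m*(10*l + 22) - 4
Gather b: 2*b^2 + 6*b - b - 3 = 2*b^2 + 5*b - 3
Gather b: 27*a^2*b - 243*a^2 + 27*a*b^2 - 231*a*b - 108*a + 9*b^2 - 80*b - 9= -243*a^2 - 108*a + b^2*(27*a + 9) + b*(27*a^2 - 231*a - 80) - 9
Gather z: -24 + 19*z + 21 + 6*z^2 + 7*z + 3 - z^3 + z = -z^3 + 6*z^2 + 27*z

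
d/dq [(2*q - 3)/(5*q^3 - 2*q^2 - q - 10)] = (10*q^3 - 4*q^2 - 2*q + (2*q - 3)*(-15*q^2 + 4*q + 1) - 20)/(-5*q^3 + 2*q^2 + q + 10)^2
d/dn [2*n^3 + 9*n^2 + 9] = 6*n*(n + 3)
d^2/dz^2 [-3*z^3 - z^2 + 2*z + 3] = -18*z - 2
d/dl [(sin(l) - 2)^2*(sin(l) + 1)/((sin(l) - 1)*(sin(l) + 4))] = (sin(l)^4 + 6*sin(l)^3 - 21*sin(l)^2 + 16*sin(l) - 12)*cos(l)/((sin(l) - 1)^2*(sin(l) + 4)^2)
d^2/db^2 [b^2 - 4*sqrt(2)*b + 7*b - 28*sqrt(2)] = 2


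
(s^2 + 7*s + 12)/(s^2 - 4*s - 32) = (s + 3)/(s - 8)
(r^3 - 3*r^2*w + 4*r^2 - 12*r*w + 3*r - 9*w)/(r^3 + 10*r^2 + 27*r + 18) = (r - 3*w)/(r + 6)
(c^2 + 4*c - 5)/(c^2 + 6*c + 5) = (c - 1)/(c + 1)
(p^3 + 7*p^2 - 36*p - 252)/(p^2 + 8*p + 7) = (p^2 - 36)/(p + 1)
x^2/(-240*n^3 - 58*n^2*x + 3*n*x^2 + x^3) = x^2/(-240*n^3 - 58*n^2*x + 3*n*x^2 + x^3)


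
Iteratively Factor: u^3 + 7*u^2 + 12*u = (u)*(u^2 + 7*u + 12) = u*(u + 4)*(u + 3)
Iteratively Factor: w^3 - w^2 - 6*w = (w - 3)*(w^2 + 2*w) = w*(w - 3)*(w + 2)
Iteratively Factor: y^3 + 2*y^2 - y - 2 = (y - 1)*(y^2 + 3*y + 2) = (y - 1)*(y + 1)*(y + 2)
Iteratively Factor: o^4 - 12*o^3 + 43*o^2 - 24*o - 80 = (o + 1)*(o^3 - 13*o^2 + 56*o - 80) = (o - 5)*(o + 1)*(o^2 - 8*o + 16) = (o - 5)*(o - 4)*(o + 1)*(o - 4)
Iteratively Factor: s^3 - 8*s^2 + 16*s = (s - 4)*(s^2 - 4*s) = (s - 4)^2*(s)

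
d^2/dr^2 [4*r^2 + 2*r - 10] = 8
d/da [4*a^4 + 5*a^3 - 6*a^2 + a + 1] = 16*a^3 + 15*a^2 - 12*a + 1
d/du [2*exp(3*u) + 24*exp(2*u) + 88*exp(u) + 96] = (6*exp(2*u) + 48*exp(u) + 88)*exp(u)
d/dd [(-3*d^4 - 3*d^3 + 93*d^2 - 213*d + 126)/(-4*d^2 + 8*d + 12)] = 3*(2*d^3 + 7*d^2 + 8*d - 33)/(4*(d^2 + 2*d + 1))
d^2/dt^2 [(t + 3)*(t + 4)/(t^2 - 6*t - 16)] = 2*(13*t^3 + 84*t^2 + 120*t + 208)/(t^6 - 18*t^5 + 60*t^4 + 360*t^3 - 960*t^2 - 4608*t - 4096)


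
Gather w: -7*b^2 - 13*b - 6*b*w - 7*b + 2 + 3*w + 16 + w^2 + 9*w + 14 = -7*b^2 - 20*b + w^2 + w*(12 - 6*b) + 32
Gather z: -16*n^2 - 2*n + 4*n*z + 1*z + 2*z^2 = -16*n^2 - 2*n + 2*z^2 + z*(4*n + 1)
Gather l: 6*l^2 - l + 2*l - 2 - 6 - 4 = 6*l^2 + l - 12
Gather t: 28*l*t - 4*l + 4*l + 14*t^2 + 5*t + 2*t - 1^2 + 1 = 14*t^2 + t*(28*l + 7)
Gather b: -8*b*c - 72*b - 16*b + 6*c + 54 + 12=b*(-8*c - 88) + 6*c + 66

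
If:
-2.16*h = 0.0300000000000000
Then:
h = -0.01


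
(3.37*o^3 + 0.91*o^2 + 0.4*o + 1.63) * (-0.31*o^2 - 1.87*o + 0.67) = -1.0447*o^5 - 6.584*o^4 + 0.4322*o^3 - 0.6436*o^2 - 2.7801*o + 1.0921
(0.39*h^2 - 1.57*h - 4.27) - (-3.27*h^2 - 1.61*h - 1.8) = 3.66*h^2 + 0.04*h - 2.47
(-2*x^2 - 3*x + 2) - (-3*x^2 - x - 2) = x^2 - 2*x + 4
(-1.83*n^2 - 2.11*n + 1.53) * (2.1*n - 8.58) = -3.843*n^3 + 11.2704*n^2 + 21.3168*n - 13.1274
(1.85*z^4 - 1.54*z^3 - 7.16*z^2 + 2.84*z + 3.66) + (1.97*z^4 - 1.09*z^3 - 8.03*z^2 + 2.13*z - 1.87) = 3.82*z^4 - 2.63*z^3 - 15.19*z^2 + 4.97*z + 1.79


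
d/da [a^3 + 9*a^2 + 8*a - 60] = 3*a^2 + 18*a + 8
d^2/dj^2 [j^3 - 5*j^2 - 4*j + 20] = 6*j - 10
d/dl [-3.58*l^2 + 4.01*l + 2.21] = 4.01 - 7.16*l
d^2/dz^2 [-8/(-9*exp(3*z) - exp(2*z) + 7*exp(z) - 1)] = 8*((-81*exp(2*z) - 4*exp(z) + 7)*(9*exp(3*z) + exp(2*z) - 7*exp(z) + 1) + 2*(27*exp(2*z) + 2*exp(z) - 7)^2*exp(z))*exp(z)/(9*exp(3*z) + exp(2*z) - 7*exp(z) + 1)^3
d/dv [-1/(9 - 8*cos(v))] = 8*sin(v)/(8*cos(v) - 9)^2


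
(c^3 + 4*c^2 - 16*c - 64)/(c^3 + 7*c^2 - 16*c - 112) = (c + 4)/(c + 7)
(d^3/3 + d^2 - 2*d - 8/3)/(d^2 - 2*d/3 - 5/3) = (d^2 + 2*d - 8)/(3*d - 5)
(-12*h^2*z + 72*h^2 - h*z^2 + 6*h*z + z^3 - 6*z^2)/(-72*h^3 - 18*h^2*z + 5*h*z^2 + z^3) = (z - 6)/(6*h + z)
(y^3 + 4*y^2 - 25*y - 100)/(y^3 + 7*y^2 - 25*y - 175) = (y + 4)/(y + 7)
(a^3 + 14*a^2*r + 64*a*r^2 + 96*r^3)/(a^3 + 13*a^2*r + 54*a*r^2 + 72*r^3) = (a + 4*r)/(a + 3*r)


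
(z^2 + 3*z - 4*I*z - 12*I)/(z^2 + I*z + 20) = (z + 3)/(z + 5*I)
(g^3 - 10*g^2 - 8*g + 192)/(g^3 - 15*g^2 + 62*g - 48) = (g + 4)/(g - 1)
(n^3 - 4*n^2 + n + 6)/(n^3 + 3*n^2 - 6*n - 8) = (n - 3)/(n + 4)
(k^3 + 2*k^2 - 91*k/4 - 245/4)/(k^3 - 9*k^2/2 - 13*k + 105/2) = (k + 7/2)/(k - 3)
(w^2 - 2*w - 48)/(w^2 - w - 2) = (-w^2 + 2*w + 48)/(-w^2 + w + 2)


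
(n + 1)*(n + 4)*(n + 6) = n^3 + 11*n^2 + 34*n + 24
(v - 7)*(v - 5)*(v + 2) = v^3 - 10*v^2 + 11*v + 70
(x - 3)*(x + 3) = x^2 - 9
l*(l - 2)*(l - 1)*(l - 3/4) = l^4 - 15*l^3/4 + 17*l^2/4 - 3*l/2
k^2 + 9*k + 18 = (k + 3)*(k + 6)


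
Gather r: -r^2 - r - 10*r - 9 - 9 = -r^2 - 11*r - 18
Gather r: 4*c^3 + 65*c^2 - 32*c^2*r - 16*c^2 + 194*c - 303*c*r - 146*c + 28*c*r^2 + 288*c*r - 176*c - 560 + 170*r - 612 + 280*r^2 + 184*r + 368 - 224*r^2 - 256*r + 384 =4*c^3 + 49*c^2 - 128*c + r^2*(28*c + 56) + r*(-32*c^2 - 15*c + 98) - 420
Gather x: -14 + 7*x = 7*x - 14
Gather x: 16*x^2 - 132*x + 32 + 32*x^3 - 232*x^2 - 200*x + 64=32*x^3 - 216*x^2 - 332*x + 96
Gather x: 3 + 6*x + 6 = 6*x + 9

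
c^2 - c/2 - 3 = (c - 2)*(c + 3/2)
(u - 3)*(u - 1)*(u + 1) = u^3 - 3*u^2 - u + 3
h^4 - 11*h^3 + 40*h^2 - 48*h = h*(h - 4)^2*(h - 3)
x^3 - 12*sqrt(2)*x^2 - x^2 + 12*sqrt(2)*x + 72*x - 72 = (x - 1)*(x - 6*sqrt(2))^2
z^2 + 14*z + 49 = (z + 7)^2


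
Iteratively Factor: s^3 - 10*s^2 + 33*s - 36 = (s - 4)*(s^2 - 6*s + 9) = (s - 4)*(s - 3)*(s - 3)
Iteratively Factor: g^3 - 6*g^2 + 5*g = (g)*(g^2 - 6*g + 5) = g*(g - 1)*(g - 5)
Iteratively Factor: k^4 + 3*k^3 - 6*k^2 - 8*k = (k + 4)*(k^3 - k^2 - 2*k) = k*(k + 4)*(k^2 - k - 2) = k*(k - 2)*(k + 4)*(k + 1)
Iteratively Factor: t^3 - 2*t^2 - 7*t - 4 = (t + 1)*(t^2 - 3*t - 4) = (t - 4)*(t + 1)*(t + 1)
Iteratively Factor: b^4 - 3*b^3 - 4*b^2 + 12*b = (b - 3)*(b^3 - 4*b) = b*(b - 3)*(b^2 - 4) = b*(b - 3)*(b + 2)*(b - 2)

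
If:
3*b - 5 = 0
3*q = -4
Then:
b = 5/3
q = -4/3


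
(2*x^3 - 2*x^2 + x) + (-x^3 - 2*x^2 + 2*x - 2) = x^3 - 4*x^2 + 3*x - 2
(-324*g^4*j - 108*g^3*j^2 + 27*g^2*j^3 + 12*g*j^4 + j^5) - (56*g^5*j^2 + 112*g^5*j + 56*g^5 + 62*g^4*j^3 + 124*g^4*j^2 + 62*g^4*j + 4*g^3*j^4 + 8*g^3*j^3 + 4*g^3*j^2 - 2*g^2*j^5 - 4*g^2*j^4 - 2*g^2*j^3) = -56*g^5*j^2 - 112*g^5*j - 56*g^5 - 62*g^4*j^3 - 124*g^4*j^2 - 386*g^4*j - 4*g^3*j^4 - 8*g^3*j^3 - 112*g^3*j^2 + 2*g^2*j^5 + 4*g^2*j^4 + 29*g^2*j^3 + 12*g*j^4 + j^5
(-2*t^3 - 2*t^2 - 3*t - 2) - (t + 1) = -2*t^3 - 2*t^2 - 4*t - 3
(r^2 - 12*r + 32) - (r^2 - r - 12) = 44 - 11*r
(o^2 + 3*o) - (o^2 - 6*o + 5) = 9*o - 5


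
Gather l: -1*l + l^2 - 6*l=l^2 - 7*l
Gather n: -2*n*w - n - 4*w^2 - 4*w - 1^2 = n*(-2*w - 1) - 4*w^2 - 4*w - 1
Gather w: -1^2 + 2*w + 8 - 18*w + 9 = 16 - 16*w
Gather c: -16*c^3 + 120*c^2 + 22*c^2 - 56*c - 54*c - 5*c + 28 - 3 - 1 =-16*c^3 + 142*c^2 - 115*c + 24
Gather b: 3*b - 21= 3*b - 21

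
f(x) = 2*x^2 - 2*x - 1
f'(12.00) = 46.00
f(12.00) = 263.00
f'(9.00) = 34.00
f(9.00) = 143.00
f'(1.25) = 3.00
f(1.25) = -0.38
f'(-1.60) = -8.40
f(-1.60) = 7.32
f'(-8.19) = -34.76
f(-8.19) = 149.53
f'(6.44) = 23.76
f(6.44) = 69.07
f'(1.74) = 4.96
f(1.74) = 1.58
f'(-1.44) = -7.76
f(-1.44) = 6.03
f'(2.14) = 6.56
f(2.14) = 3.88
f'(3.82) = 13.28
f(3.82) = 20.54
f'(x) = 4*x - 2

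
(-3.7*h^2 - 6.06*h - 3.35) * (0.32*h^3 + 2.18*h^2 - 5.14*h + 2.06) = -1.184*h^5 - 10.0052*h^4 + 4.7352*h^3 + 16.2234*h^2 + 4.7354*h - 6.901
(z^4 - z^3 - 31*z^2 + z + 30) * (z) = z^5 - z^4 - 31*z^3 + z^2 + 30*z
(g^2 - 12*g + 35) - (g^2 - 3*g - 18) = 53 - 9*g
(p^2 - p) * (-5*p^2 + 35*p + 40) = -5*p^4 + 40*p^3 + 5*p^2 - 40*p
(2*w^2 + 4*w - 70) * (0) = 0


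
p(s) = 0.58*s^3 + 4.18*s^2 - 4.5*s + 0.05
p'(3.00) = 36.24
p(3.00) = 39.83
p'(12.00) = 346.38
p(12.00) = 1550.21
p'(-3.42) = -12.74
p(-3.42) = 41.13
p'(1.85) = 16.92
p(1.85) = 9.70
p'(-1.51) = -13.16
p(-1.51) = 14.38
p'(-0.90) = -10.61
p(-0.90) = 7.06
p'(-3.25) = -13.29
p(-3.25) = 38.92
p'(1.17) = 7.66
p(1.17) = 1.44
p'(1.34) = 9.83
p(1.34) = 2.92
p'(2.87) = 33.83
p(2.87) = 35.28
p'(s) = 1.74*s^2 + 8.36*s - 4.5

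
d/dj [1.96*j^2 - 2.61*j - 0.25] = 3.92*j - 2.61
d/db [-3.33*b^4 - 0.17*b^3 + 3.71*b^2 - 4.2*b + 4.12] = -13.32*b^3 - 0.51*b^2 + 7.42*b - 4.2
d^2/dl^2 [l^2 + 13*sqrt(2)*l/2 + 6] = 2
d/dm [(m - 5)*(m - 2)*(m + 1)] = 3*m^2 - 12*m + 3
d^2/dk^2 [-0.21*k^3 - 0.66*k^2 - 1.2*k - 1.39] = -1.26*k - 1.32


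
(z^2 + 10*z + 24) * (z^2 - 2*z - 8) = z^4 + 8*z^3 - 4*z^2 - 128*z - 192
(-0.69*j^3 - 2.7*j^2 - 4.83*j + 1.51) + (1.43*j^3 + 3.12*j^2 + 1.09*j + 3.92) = 0.74*j^3 + 0.42*j^2 - 3.74*j + 5.43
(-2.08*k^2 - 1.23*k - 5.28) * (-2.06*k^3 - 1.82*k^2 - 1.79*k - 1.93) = 4.2848*k^5 + 6.3194*k^4 + 16.8386*k^3 + 15.8257*k^2 + 11.8251*k + 10.1904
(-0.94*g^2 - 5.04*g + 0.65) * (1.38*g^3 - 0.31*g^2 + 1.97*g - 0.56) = -1.2972*g^5 - 6.6638*g^4 + 0.6076*g^3 - 9.6039*g^2 + 4.1029*g - 0.364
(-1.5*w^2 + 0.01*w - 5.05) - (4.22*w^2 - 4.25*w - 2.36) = -5.72*w^2 + 4.26*w - 2.69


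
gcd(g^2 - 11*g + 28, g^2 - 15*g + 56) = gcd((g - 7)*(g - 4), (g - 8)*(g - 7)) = g - 7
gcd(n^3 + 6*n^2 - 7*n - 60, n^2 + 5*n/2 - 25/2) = n + 5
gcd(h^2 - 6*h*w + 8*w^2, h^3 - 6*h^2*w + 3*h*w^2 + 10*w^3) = -h + 2*w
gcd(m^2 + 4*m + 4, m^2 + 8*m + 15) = 1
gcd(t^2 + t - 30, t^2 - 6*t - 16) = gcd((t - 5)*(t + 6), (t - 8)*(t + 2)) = 1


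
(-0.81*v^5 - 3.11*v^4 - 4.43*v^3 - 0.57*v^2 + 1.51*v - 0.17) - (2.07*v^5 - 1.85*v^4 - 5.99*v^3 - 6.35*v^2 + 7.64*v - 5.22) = -2.88*v^5 - 1.26*v^4 + 1.56*v^3 + 5.78*v^2 - 6.13*v + 5.05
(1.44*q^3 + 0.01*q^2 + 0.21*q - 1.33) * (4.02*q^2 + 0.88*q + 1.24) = 5.7888*q^5 + 1.3074*q^4 + 2.6386*q^3 - 5.1494*q^2 - 0.91*q - 1.6492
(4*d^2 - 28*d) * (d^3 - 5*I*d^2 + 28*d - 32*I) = 4*d^5 - 28*d^4 - 20*I*d^4 + 112*d^3 + 140*I*d^3 - 784*d^2 - 128*I*d^2 + 896*I*d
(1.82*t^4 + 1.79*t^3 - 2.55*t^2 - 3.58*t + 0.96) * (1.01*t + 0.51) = 1.8382*t^5 + 2.7361*t^4 - 1.6626*t^3 - 4.9163*t^2 - 0.8562*t + 0.4896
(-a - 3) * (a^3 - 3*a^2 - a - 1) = -a^4 + 10*a^2 + 4*a + 3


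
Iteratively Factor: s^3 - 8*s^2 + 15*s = (s)*(s^2 - 8*s + 15) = s*(s - 5)*(s - 3)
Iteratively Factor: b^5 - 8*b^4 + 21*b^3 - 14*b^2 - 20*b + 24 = (b + 1)*(b^4 - 9*b^3 + 30*b^2 - 44*b + 24) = (b - 2)*(b + 1)*(b^3 - 7*b^2 + 16*b - 12) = (b - 2)^2*(b + 1)*(b^2 - 5*b + 6) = (b - 3)*(b - 2)^2*(b + 1)*(b - 2)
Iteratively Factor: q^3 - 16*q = (q)*(q^2 - 16) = q*(q - 4)*(q + 4)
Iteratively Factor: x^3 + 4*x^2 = (x)*(x^2 + 4*x) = x^2*(x + 4)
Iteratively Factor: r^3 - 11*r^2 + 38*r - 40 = (r - 2)*(r^2 - 9*r + 20) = (r - 4)*(r - 2)*(r - 5)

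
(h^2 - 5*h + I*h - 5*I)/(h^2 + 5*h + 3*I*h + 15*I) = (h^2 + h*(-5 + I) - 5*I)/(h^2 + h*(5 + 3*I) + 15*I)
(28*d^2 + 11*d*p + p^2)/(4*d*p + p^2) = (7*d + p)/p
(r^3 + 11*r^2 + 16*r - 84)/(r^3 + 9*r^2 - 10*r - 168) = (r - 2)/(r - 4)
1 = 1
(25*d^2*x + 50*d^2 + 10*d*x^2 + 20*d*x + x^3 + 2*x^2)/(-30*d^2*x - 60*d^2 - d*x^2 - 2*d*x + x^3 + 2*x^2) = (5*d + x)/(-6*d + x)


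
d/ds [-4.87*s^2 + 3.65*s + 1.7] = 3.65 - 9.74*s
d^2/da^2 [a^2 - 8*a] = 2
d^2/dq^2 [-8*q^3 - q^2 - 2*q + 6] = -48*q - 2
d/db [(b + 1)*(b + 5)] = 2*b + 6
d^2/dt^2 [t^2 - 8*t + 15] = 2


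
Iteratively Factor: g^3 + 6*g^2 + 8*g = (g + 2)*(g^2 + 4*g) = (g + 2)*(g + 4)*(g)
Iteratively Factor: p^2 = (p)*(p)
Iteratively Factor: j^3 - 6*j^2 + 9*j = (j)*(j^2 - 6*j + 9) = j*(j - 3)*(j - 3)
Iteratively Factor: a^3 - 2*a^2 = (a)*(a^2 - 2*a) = a^2*(a - 2)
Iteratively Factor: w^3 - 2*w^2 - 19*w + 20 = (w - 5)*(w^2 + 3*w - 4) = (w - 5)*(w - 1)*(w + 4)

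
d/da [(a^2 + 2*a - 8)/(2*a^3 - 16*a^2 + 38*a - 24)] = (-a^4 - 4*a^3 + 59*a^2 - 152*a + 128)/(2*(a^6 - 16*a^5 + 102*a^4 - 328*a^3 + 553*a^2 - 456*a + 144))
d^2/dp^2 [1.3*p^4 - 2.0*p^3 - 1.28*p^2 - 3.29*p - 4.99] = 15.6*p^2 - 12.0*p - 2.56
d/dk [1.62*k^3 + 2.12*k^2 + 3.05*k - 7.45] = 4.86*k^2 + 4.24*k + 3.05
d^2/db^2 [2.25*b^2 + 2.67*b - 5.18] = 4.50000000000000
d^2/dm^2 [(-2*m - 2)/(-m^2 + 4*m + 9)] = 4*(3*(1 - m)*(-m^2 + 4*m + 9) - 4*(m - 2)^2*(m + 1))/(-m^2 + 4*m + 9)^3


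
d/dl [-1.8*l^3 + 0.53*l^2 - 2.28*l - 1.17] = -5.4*l^2 + 1.06*l - 2.28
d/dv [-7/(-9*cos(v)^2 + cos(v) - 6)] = 7*(18*cos(v) - 1)*sin(v)/(9*sin(v)^2 + cos(v) - 15)^2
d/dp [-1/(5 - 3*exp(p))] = -3*exp(p)/(3*exp(p) - 5)^2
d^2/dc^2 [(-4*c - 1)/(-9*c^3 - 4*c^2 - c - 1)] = 2*((4*c + 1)*(27*c^2 + 8*c + 1)^2 - (108*c^2 + 32*c + (4*c + 1)*(27*c + 4) + 4)*(9*c^3 + 4*c^2 + c + 1))/(9*c^3 + 4*c^2 + c + 1)^3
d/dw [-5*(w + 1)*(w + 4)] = -10*w - 25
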